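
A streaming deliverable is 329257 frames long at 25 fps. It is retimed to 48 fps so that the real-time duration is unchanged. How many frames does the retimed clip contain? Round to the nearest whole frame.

Frames at target rate = 329257 × (48) / (25) = 15804336/25 ≈ 632173.440.
Nearest whole frame: 632173.

632173 frames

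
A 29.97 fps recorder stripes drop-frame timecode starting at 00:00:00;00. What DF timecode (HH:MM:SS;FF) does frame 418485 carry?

Each 10-minute DF block holds 10 × 60 × 30 − 9 × 2 = 17982 frames. 418485 ÷ 17982 → 23 full blocks, remainder 4899.
Within the partial block the first minute is 1800 frames and each further minute 1798, so 2 further minute boundaries passed. Total skipped labels = 18 × 23 + 2 × 2 = 418.
Non-drop label index = 418485 + 418 = 418903; at 30 labels/s that is 03:52:43:13, i.e. DF 03:52:43;13.

03:52:43;13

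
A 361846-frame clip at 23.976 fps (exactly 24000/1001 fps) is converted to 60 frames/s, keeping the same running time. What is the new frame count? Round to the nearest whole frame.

Frames at target rate = 361846 × (60) / (24000/1001) = 181103923/200 ≈ 905519.615.
Nearest whole frame: 905520.

905520 frames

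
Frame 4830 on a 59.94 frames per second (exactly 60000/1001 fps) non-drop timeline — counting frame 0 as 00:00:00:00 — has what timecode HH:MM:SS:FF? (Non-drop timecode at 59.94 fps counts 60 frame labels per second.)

4830 ÷ 60 = 80 full seconds, remainder 30 frames.
80 s = 0 h 1 min 20 s.
Timecode: 00:01:20:30.

00:01:20:30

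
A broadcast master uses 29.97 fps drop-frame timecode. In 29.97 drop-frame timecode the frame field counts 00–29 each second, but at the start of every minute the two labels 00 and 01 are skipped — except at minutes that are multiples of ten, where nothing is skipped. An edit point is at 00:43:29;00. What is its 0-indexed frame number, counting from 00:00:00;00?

Complete 10-minute blocks: 4, each 17982 frames → 71928.
Remaining 3 whole minutes in the current block: 1800 + 2 × 1798 = 5396 frames.
Within the current minute: 29 × 30 + 0 − 2 = 868 (labels ;00/;01 skipped at this minute). Total = 71928 + 5396 + 868 = 78192.

78192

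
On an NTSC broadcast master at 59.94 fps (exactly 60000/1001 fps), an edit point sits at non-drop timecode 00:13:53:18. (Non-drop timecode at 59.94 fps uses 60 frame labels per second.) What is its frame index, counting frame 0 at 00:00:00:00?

Total seconds to the label: (0 × 3600 + 13 × 60 + 53) = 833.
Frame index = 833 × 60 + 18 = 49998.

frame 49998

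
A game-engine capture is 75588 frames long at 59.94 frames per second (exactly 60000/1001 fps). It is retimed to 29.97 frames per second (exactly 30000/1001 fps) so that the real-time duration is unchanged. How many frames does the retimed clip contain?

Target frames = source frames × (target rate / source rate) = 75588 × (30000/1001)/(60000/1001) = 75588 × 1/2 = 37794.

37794 frames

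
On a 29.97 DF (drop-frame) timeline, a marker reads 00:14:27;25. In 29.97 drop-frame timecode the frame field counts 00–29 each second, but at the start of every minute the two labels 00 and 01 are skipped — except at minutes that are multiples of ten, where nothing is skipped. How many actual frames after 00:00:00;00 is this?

As if non-drop at 30 labels/s: (0 × 3600 + 14 × 60 + 27) × 30 + 25 = 26035.
Minute boundaries passed: 14; those not divisible by 10: 14 − 1 = 13; dropped labels = 2 × 13 = 26.
Actual frame index = 26035 − 26 = 26009.

26009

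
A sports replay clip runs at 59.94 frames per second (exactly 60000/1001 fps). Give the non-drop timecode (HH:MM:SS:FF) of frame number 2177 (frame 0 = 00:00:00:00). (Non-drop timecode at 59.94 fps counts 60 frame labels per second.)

00:00:36:17

2177 ÷ 60 = 36 full seconds, remainder 17 frames.
36 s = 0 h 0 min 36 s.
Timecode: 00:00:36:17.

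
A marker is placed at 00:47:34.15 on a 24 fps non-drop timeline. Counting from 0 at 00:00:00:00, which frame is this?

Total seconds to the label: (0 × 3600 + 47 × 60 + 34) = 2854.
Frame index = 2854 × 24 + 15 = 68511.

68511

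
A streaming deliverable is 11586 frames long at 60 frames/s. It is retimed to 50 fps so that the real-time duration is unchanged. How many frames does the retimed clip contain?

9655 frames

Frames at target rate = 11586 × (50) / (60) = 9655.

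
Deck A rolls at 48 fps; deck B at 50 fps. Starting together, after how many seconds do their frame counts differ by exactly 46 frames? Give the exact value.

23 seconds

The gap grows by |50 − 48| = 2 frames per second.
Time for a 46-frame gap: 46 ÷ (2) = 23 s.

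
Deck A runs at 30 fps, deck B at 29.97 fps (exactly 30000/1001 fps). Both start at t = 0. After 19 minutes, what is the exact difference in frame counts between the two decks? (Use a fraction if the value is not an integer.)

19 min = 1140 s.
A emits 30 × 1140 = 34200 frames; B emits 30000/1001 × 1140 = 34200000/1001.
Difference = 34200/1001 frames (≈ 34.1658); B is behind A.

34200/1001 frames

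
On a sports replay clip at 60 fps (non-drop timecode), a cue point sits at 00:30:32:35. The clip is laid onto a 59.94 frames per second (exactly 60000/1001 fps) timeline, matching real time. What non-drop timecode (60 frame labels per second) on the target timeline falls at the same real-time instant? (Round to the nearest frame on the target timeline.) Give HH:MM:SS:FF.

00:30:30:45

Source frame index: (0×3600 + 30×60 + 32) × 60 + 35 = 109955.
Real time: 109955 / (60) = 21991/12 s.
Target frame: (21991/12) × (60000/1001) = 109955000/1001 ≈ 109845.155 → 109845.
At 60 labels/s: frame 109845 → 00:30:30:45.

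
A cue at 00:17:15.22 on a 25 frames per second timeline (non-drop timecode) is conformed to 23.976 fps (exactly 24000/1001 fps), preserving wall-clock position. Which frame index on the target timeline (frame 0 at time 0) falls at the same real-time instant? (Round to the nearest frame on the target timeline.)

frame 24836

Source frame index: (0×3600 + 17×60 + 15) × 25 + 22 = 25897.
Real time: 25897 / (25) = 25897/25 s.
Target frame: (25897/25) × (24000/1001) = 24861120/1001 ≈ 24836.284 → 24836.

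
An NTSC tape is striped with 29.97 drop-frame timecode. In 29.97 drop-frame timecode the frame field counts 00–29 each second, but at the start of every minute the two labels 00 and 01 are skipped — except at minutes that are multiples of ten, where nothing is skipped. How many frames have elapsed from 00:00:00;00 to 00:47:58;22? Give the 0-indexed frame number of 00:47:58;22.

Complete 10-minute blocks: 4, each 17982 frames → 71928.
Remaining 7 whole minutes in the current block: 1800 + 6 × 1798 = 12588 frames.
Within the current minute: 58 × 30 + 22 − 2 = 1760 (labels ;00/;01 skipped at this minute). Total = 71928 + 12588 + 1760 = 86276.

86276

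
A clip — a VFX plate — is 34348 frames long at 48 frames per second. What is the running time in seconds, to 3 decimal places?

Running time = 34348 × 1/48 = 8587/12 s ≈ 715.583 s.

715.583 seconds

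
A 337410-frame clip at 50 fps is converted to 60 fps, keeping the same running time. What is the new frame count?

Target frames = source frames × (target rate / source rate) = 337410 × (60)/(50) = 337410 × 6/5 = 404892.

404892 frames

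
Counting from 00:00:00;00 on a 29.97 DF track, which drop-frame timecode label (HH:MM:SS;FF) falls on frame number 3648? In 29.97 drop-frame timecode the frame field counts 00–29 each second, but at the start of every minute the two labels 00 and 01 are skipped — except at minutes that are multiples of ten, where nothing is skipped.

00:02:01;22

Ten DF minutes hold 17982 frames, so frame 3648 lies in block 0 (frames 0–17981) with 3648 frames into that block.
The block's first minute is 1800 frames and the rest 1798 each; 3648 frames reaches minute 2, so 0 × 18 + 2 × 2 = 4 labels have been skipped so far.
Adding those back, label number 3648 + 4 = 3652 at 30 labels/s is 121 s + 22 f = 0 h 2 min 1 s frame 22, i.e. 00:02:01;22.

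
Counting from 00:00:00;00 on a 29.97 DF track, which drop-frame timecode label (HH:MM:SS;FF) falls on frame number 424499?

Ten DF minutes hold 17982 frames, so frame 424499 lies in block 23 (frames 413586–431567) with 10913 frames into that block.
The block's first minute is 1800 frames and the rest 1798 each; 10913 frames reaches minute 6, so 23 × 18 + 6 × 2 = 426 labels have been skipped so far.
Adding those back, label number 424499 + 426 = 424925 at 30 labels/s is 14164 s + 5 f = 3 h 56 min 4 s frame 5, i.e. 03:56:04;05.

03:56:04;05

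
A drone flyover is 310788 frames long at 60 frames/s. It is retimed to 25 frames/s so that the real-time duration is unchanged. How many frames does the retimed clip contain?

129495 frames

Target frames = source frames × (target rate / source rate) = 310788 × (25)/(60) = 310788 × 5/12 = 129495.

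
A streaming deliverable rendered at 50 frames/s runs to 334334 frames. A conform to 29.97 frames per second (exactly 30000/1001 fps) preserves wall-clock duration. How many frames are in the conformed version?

200400 frames

Target frames = source frames × (target rate / source rate) = 334334 × (30000/1001)/(50) = 334334 × 600/1001 = 200400.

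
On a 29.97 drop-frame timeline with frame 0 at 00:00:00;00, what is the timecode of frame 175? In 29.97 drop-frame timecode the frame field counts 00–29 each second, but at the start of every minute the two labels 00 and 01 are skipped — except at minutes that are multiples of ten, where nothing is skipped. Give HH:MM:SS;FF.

Each 10-minute DF block holds 10 × 60 × 30 − 9 × 2 = 17982 frames. 175 ÷ 17982 → 0 full blocks, remainder 175.
Within the partial block the first minute is 1800 frames and each further minute 1798, so 0 further minute boundaries passed. Total skipped labels = 18 × 0 + 2 × 0 = 0.
Non-drop label index = 175 + 0 = 175; at 30 labels/s that is 00:00:05:25, i.e. DF 00:00:05;25.

00:00:05;25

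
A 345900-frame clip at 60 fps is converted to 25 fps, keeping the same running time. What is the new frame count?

144125 frames

Target frames = source frames × (target rate / source rate) = 345900 × (25)/(60) = 345900 × 5/12 = 144125.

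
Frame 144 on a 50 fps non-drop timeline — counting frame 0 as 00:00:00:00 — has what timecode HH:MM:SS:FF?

144 ÷ 50 = 2 full seconds, remainder 44 frames.
2 s = 0 h 0 min 2 s.
Timecode: 00:00:02:44.

00:00:02:44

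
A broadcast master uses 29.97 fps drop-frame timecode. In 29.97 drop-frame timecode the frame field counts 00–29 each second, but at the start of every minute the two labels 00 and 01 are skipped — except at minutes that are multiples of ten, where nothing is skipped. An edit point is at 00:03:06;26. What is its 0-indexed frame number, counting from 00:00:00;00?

5600

Complete 10-minute blocks: 0, each 17982 frames → 0.
Remaining 3 whole minutes in the current block: 1800 + 2 × 1798 = 5396 frames.
Within the current minute: 6 × 30 + 26 − 2 = 204 (labels ;00/;01 skipped at this minute). Total = 0 + 5396 + 204 = 5600.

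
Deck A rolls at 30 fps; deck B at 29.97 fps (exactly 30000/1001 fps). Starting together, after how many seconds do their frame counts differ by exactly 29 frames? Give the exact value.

29029/30 seconds

The gap grows by |30000/1001 − 30| = 30/1001 frames per second.
Time for a 29-frame gap: 29 ÷ (30/1001) = 29029/30 s.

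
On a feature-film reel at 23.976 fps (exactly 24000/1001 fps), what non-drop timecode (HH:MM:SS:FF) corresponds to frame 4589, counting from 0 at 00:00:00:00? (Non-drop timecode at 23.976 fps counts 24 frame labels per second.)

00:03:11:05

4589 ÷ 24 = 191 full seconds, remainder 5 frames.
191 s = 0 h 3 min 11 s.
Timecode: 00:03:11:05.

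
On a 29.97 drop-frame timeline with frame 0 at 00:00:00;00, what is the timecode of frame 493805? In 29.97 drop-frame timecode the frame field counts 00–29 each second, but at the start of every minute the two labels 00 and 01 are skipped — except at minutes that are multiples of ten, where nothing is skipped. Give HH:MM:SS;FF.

Each 10-minute DF block holds 10 × 60 × 30 − 9 × 2 = 17982 frames. 493805 ÷ 17982 → 27 full blocks, remainder 8291.
Within the partial block the first minute is 1800 frames and each further minute 1798, so 4 further minute boundaries passed. Total skipped labels = 18 × 27 + 2 × 4 = 494.
Non-drop label index = 493805 + 494 = 494299; at 30 labels/s that is 04:34:36:19, i.e. DF 04:34:36;19.

04:34:36;19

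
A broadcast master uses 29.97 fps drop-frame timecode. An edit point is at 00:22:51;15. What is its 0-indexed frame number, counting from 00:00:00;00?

Complete 10-minute blocks: 2, each 17982 frames → 35964.
Remaining 2 whole minutes in the current block: 1800 + 1 × 1798 = 3598 frames.
Within the current minute: 51 × 30 + 15 − 2 = 1543 (labels ;00/;01 skipped at this minute). Total = 35964 + 3598 + 1543 = 41105.

41105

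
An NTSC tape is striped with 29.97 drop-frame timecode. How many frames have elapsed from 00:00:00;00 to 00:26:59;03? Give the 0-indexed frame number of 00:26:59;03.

48525

Complete 10-minute blocks: 2, each 17982 frames → 35964.
Remaining 6 whole minutes in the current block: 1800 + 5 × 1798 = 10790 frames.
Within the current minute: 59 × 30 + 3 − 2 = 1771 (labels ;00/;01 skipped at this minute). Total = 35964 + 10790 + 1771 = 48525.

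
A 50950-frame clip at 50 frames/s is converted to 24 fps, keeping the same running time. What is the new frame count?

Target frames = source frames × (target rate / source rate) = 50950 × (24)/(50) = 50950 × 12/25 = 24456.

24456 frames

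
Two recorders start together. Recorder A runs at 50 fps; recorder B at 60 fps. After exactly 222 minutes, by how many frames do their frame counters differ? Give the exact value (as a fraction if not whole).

133200 frames

222 min = 13320 s.
A emits 50 × 13320 = 666000 frames; B emits 60 × 13320 = 799200.
Difference = 133200 frames; B is ahead of A.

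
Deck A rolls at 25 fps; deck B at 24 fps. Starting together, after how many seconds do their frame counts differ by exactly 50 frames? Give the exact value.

The gap grows by |24 − 25| = 1 frame per second.
Time for a 50-frame gap: 50 ÷ (1) = 50 s.

50 seconds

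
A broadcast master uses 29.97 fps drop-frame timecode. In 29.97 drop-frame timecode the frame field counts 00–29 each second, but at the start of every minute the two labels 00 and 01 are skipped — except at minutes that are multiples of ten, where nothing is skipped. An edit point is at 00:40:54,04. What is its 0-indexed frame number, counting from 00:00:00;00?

As if non-drop at 30 labels/s: (0 × 3600 + 40 × 60 + 54) × 30 + 4 = 73624.
Minute boundaries passed: 40; those not divisible by 10: 40 − 4 = 36; dropped labels = 2 × 36 = 72.
Actual frame index = 73624 − 72 = 73552.

73552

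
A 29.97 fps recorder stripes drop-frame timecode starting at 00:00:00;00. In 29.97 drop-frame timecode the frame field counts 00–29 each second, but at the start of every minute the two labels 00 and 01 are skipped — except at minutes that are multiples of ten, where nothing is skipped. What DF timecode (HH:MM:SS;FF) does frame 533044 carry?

04:56:25;28

Ten DF minutes hold 17982 frames, so frame 533044 lies in block 29 (frames 521478–539459) with 11566 frames into that block.
The block's first minute is 1800 frames and the rest 1798 each; 11566 frames reaches minute 6, so 29 × 18 + 6 × 2 = 534 labels have been skipped so far.
Adding those back, label number 533044 + 534 = 533578 at 30 labels/s is 17785 s + 28 f = 4 h 56 min 25 s frame 28, i.e. 04:56:25;28.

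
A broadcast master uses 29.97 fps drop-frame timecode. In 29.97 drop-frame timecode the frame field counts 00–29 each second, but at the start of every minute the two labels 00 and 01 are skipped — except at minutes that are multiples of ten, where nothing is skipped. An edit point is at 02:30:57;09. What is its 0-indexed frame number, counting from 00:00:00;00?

As if non-drop at 30 labels/s: (2 × 3600 + 30 × 60 + 57) × 30 + 9 = 271719.
Minute boundaries passed: 150; those not divisible by 10: 150 − 15 = 135; dropped labels = 2 × 135 = 270.
Actual frame index = 271719 − 270 = 271449.

271449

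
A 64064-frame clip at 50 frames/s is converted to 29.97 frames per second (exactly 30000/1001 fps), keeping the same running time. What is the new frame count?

38400 frames

Target frames = source frames × (target rate / source rate) = 64064 × (30000/1001)/(50) = 64064 × 600/1001 = 38400.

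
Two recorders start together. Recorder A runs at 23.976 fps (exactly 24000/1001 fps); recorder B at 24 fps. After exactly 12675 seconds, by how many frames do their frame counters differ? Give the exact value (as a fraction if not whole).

23400/77 frames

A emits 24000/1001 × 12675 = 23400000/77 frames; B emits 24 × 12675 = 304200.
Difference = 23400/77 frames (≈ 303.8961); B is ahead of A.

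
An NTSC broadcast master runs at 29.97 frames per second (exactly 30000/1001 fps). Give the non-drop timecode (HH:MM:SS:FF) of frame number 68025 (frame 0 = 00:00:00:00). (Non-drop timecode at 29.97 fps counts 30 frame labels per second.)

00:37:47:15

68025 ÷ 30 = 2267 full seconds, remainder 15 frames.
2267 s = 0 h 37 min 47 s.
Timecode: 00:37:47:15.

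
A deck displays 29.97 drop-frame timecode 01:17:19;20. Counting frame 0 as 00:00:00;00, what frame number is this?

139050

As if non-drop at 30 labels/s: (1 × 3600 + 17 × 60 + 19) × 30 + 20 = 139190.
Minute boundaries passed: 77; those not divisible by 10: 77 − 7 = 70; dropped labels = 2 × 70 = 140.
Actual frame index = 139190 − 140 = 139050.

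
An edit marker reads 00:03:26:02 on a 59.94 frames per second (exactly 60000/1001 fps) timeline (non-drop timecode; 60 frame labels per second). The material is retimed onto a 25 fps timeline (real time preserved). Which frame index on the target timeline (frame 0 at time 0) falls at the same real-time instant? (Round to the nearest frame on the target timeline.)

frame 5156

Source frame index: (0×3600 + 3×60 + 26) × 60 + 2 = 12362.
Real time: 12362 / (60000/1001) = 6187181/30000 s.
Target frame: (6187181/30000) × (25) = 6187181/1200 ≈ 5155.984 → 5156.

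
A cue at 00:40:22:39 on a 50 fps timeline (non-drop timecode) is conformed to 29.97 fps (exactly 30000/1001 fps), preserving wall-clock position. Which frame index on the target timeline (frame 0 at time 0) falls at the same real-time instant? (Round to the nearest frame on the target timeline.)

Source frame index: (0×3600 + 40×60 + 22) × 50 + 39 = 121139.
Real time: 121139 / (50) = 121139/50 s.
Target frame: (121139/50) × (30000/1001) = 72683400/1001 ≈ 72610.789 → 72611.

frame 72611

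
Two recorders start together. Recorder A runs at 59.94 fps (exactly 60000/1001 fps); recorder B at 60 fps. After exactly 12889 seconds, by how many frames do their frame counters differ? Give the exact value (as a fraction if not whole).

A emits 60000/1001 × 12889 = 773340000/1001 frames; B emits 60 × 12889 = 773340.
Difference = 773340/1001 frames (≈ 772.5674); B is ahead of A.

773340/1001 frames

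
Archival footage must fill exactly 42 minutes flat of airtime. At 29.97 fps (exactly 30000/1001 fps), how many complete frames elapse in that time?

42 min = 2520 s.
Frames = 2520 × 30000/1001 = 10800000/143 ≈ 75524.4755.
Complete frames: 75524.

75524 frames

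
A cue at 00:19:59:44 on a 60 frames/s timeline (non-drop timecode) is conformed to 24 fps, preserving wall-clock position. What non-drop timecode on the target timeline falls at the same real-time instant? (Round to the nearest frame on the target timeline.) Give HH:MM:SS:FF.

Source frame index: (0×3600 + 19×60 + 59) × 60 + 44 = 71984.
Real time: 71984 / (60) = 17996/15 s.
Target frame: (17996/15) × (24) = 143968/5 ≈ 28793.600 → 28794.
At 24 labels/s: frame 28794 → 00:19:59:18.

00:19:59:18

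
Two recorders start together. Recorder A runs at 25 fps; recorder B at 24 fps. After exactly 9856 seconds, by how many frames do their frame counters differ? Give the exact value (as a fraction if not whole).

9856 frames

A emits 25 × 9856 = 246400 frames; B emits 24 × 9856 = 236544.
Difference = 9856 frames; B is behind A.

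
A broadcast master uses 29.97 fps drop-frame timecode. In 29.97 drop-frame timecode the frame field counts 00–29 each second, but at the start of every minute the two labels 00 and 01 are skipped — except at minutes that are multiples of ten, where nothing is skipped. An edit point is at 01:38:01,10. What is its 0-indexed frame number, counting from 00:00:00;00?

176262

Complete 10-minute blocks: 9, each 17982 frames → 161838.
Remaining 8 whole minutes in the current block: 1800 + 7 × 1798 = 14386 frames.
Within the current minute: 1 × 30 + 10 − 2 = 38 (labels ;00/;01 skipped at this minute). Total = 161838 + 14386 + 38 = 176262.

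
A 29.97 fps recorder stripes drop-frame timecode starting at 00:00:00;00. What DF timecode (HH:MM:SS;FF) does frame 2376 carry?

00:01:19;08

Ten DF minutes hold 17982 frames, so frame 2376 lies in block 0 (frames 0–17981) with 2376 frames into that block.
The block's first minute is 1800 frames and the rest 1798 each; 2376 frames reaches minute 1, so 0 × 18 + 1 × 2 = 2 labels have been skipped so far.
Adding those back, label number 2376 + 2 = 2378 at 30 labels/s is 79 s + 8 f = 0 h 1 min 19 s frame 8, i.e. 00:01:19;08.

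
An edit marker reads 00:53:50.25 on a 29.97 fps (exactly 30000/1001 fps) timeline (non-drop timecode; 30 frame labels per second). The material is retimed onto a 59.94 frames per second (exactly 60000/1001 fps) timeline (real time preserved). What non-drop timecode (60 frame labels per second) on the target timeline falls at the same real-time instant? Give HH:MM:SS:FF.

Source frame index: (0×3600 + 53×60 + 50) × 30 + 25 = 96925.
Real time: 96925 / (30000/1001) = 3880877/1200 s.
Target frame: (3880877/1200) × (60000/1001) = 193850.
At 60 labels/s: frame 193850 → 00:53:50:50.

00:53:50:50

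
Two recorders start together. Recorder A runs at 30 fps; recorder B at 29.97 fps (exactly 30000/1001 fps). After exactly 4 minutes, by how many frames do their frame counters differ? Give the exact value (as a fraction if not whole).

4 min = 240 s.
A emits 30 × 240 = 7200 frames; B emits 30000/1001 × 240 = 7200000/1001.
Difference = 7200/1001 frames (≈ 7.1928); B is behind A.

7200/1001 frames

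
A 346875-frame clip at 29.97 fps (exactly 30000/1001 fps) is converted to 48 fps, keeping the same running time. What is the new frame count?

Target frames = source frames × (target rate / source rate) = 346875 × (48)/(30000/1001) = 346875 × 1001/625 = 555555.

555555 frames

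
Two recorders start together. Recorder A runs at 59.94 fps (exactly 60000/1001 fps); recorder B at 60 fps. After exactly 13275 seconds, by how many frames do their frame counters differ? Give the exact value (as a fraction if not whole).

A emits 60000/1001 × 13275 = 796500000/1001 frames; B emits 60 × 13275 = 796500.
Difference = 796500/1001 frames (≈ 795.7043); B is ahead of A.

796500/1001 frames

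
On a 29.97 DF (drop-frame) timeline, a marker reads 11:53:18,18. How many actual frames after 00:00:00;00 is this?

Complete 10-minute blocks: 71, each 17982 frames → 1276722.
Remaining 3 whole minutes in the current block: 1800 + 2 × 1798 = 5396 frames.
Within the current minute: 18 × 30 + 18 − 2 = 556 (labels ;00/;01 skipped at this minute). Total = 1276722 + 5396 + 556 = 1282674.

1282674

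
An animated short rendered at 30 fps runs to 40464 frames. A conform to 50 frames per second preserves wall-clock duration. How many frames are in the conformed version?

Target frames = source frames × (target rate / source rate) = 40464 × (50)/(30) = 40464 × 5/3 = 67440.

67440 frames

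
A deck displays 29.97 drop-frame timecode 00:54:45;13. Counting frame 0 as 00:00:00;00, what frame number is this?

98465

Complete 10-minute blocks: 5, each 17982 frames → 89910.
Remaining 4 whole minutes in the current block: 1800 + 3 × 1798 = 7194 frames.
Within the current minute: 45 × 30 + 13 − 2 = 1361 (labels ;00/;01 skipped at this minute). Total = 89910 + 7194 + 1361 = 98465.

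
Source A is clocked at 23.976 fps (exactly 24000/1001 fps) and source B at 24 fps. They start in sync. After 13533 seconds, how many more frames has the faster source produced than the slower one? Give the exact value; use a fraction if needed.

24984/77 frames

A emits 24000/1001 × 13533 = 24984000/77 frames; B emits 24 × 13533 = 324792.
Difference = 24984/77 frames (≈ 324.4675); B is ahead of A.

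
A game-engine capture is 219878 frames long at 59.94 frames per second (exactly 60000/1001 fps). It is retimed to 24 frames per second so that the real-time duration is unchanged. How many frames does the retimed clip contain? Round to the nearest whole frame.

88039 frames

Frames at target rate = 219878 × (24) / (60000/1001) = 110048939/1250 ≈ 88039.151.
Nearest whole frame: 88039.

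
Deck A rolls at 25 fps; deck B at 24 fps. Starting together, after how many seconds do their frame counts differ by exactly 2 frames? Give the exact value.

The gap grows by |24 − 25| = 1 frame per second.
Time for a 2-frame gap: 2 ÷ (1) = 2 s.

2 seconds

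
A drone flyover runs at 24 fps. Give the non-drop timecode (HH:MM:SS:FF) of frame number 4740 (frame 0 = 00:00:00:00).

4740 ÷ 24 = 197 full seconds, remainder 12 frames.
197 s = 0 h 3 min 17 s.
Timecode: 00:03:17:12.

00:03:17:12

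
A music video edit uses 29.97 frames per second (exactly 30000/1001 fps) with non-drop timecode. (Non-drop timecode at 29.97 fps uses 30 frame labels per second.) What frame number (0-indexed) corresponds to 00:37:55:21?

Total seconds to the label: (0 × 3600 + 37 × 60 + 55) = 2275.
Frame index = 2275 × 30 + 21 = 68271.

68271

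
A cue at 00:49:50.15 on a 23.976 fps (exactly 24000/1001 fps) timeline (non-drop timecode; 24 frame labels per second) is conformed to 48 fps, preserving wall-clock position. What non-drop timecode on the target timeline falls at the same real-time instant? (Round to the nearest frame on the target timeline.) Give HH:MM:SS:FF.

Source frame index: (0×3600 + 49×60 + 50) × 24 + 15 = 71775.
Real time: 71775 / (24000/1001) = 957957/320 s.
Target frame: (957957/320) × (48) = 2873871/20 ≈ 143693.550 → 143694.
At 48 labels/s: frame 143694 → 00:49:53:30.

00:49:53:30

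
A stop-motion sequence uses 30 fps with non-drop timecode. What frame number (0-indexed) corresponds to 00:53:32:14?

96374

Total seconds to the label: (0 × 3600 + 53 × 60 + 32) = 3212.
Frame index = 3212 × 30 + 14 = 96374.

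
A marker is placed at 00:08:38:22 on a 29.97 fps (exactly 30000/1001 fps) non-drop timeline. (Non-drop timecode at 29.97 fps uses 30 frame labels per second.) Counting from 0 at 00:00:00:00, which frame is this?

15562

Total seconds to the label: (0 × 3600 + 8 × 60 + 38) = 518.
Frame index = 518 × 30 + 22 = 15562.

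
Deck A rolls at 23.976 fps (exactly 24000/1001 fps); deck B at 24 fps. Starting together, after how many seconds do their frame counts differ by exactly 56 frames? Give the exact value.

7007/3 seconds

The gap grows by |24 − 24000/1001| = 24/1001 frames per second.
Time for a 56-frame gap: 56 ÷ (24/1001) = 7007/3 s.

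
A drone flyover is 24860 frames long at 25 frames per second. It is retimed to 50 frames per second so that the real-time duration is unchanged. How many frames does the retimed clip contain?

Target frames = source frames × (target rate / source rate) = 24860 × (50)/(25) = 24860 × 2 = 49720.

49720 frames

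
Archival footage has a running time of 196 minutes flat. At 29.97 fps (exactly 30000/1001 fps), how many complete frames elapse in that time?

352447 frames

196 min = 11760 s.
Frames = 11760 × 30000/1001 = 50400000/143 ≈ 352447.5524.
Complete frames: 352447.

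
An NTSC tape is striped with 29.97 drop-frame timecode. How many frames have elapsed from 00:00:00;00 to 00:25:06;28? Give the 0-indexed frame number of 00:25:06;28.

45162

Complete 10-minute blocks: 2, each 17982 frames → 35964.
Remaining 5 whole minutes in the current block: 1800 + 4 × 1798 = 8992 frames.
Within the current minute: 6 × 30 + 28 − 2 = 206 (labels ;00/;01 skipped at this minute). Total = 35964 + 8992 + 206 = 45162.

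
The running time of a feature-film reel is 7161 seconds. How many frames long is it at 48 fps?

343728 frames

Frames = 7161 × 48 = 343728.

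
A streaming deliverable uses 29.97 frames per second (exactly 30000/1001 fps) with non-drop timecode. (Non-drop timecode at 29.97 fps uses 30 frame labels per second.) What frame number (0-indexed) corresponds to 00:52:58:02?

Total seconds to the label: (0 × 3600 + 52 × 60 + 58) = 3178.
Frame index = 3178 × 30 + 2 = 95342.

95342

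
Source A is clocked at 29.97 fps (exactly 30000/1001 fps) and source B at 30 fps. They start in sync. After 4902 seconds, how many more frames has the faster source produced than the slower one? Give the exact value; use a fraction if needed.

A emits 30000/1001 × 4902 = 147060000/1001 frames; B emits 30 × 4902 = 147060.
Difference = 147060/1001 frames (≈ 146.9131); B is ahead of A.

147060/1001 frames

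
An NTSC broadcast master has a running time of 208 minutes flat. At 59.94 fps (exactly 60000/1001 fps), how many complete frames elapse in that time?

748051 frames

208 min = 12480 s.
Frames = 12480 × 60000/1001 = 57600000/77 ≈ 748051.9481.
Complete frames: 748051.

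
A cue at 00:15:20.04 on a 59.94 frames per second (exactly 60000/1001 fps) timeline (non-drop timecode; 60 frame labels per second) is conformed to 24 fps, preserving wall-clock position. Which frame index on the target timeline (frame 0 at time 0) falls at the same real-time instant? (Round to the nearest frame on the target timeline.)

Source frame index: (0×3600 + 15×60 + 20) × 60 + 4 = 55204.
Real time: 55204 / (60000/1001) = 13814801/15000 s.
Target frame: (13814801/15000) × (24) = 13814801/625 ≈ 22103.682 → 22104.

frame 22104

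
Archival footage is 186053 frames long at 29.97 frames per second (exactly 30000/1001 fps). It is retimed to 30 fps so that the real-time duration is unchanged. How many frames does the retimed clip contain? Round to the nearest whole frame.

Frames at target rate = 186053 × (30) / (30000/1001) = 186239053/1000 ≈ 186239.053.
Nearest whole frame: 186239.

186239 frames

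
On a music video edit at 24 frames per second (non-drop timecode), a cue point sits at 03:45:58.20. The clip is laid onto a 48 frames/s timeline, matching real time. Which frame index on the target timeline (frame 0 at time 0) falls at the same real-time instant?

frame 650824

Source frame index: (3×3600 + 45×60 + 58) × 24 + 20 = 325412.
Real time: 325412 / (24) = 81353/6 s.
Target frame: (81353/6) × (48) = 650824.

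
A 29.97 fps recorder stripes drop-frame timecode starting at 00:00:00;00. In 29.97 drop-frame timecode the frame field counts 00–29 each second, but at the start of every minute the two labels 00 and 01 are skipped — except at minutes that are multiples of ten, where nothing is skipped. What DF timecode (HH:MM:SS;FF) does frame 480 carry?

Each 10-minute DF block holds 10 × 60 × 30 − 9 × 2 = 17982 frames. 480 ÷ 17982 → 0 full blocks, remainder 480.
Within the partial block the first minute is 1800 frames and each further minute 1798, so 0 further minute boundaries passed. Total skipped labels = 18 × 0 + 2 × 0 = 0.
Non-drop label index = 480 + 0 = 480; at 30 labels/s that is 00:00:16:00, i.e. DF 00:00:16;00.

00:00:16;00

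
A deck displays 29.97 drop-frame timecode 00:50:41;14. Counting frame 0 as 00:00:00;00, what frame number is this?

Complete 10-minute blocks: 5, each 17982 frames → 89910.
Remaining 0 whole minutes in the current block: 0 frames.
Within the current minute: 41 × 30 + 14 = 1244. Total = 89910 + 0 + 1244 = 91154.

91154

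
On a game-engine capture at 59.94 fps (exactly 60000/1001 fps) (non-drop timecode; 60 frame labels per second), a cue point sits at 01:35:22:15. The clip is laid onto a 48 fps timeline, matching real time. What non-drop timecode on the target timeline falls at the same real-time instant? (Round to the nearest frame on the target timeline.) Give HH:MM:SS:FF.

01:35:27:47

Source frame index: (1×3600 + 35×60 + 22) × 60 + 15 = 343335.
Real time: 343335 / (60000/1001) = 22911889/4000 s.
Target frame: (22911889/4000) × (48) = 68735667/250 ≈ 274942.668 → 274943.
At 48 labels/s: frame 274943 → 01:35:27:47.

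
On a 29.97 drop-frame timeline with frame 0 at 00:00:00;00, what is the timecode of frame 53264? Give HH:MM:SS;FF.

00:29:37;08

Ten DF minutes hold 17982 frames, so frame 53264 lies in block 2 (frames 35964–53945) with 17300 frames into that block.
The block's first minute is 1800 frames and the rest 1798 each; 17300 frames reaches minute 9, so 2 × 18 + 9 × 2 = 54 labels have been skipped so far.
Adding those back, label number 53264 + 54 = 53318 at 30 labels/s is 1777 s + 8 f = 0 h 29 min 37 s frame 8, i.e. 00:29:37;08.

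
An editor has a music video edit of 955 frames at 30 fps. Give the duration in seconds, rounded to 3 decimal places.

31.833 seconds

Running time = 955 × 1/30 = 191/6 s ≈ 31.833 s.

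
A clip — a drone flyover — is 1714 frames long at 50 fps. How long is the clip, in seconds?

34.28 seconds

Running time = 1714 / (50) = 34.28 s.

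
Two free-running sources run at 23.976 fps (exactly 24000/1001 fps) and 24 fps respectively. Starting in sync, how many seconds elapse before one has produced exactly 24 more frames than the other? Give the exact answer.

The gap grows by |24 − 24000/1001| = 24/1001 frames per second.
Time for a 24-frame gap: 24 ÷ (24/1001) = 1001 s.

1001 seconds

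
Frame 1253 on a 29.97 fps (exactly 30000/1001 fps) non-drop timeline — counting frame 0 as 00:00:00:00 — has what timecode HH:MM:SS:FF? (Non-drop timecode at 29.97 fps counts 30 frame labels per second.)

1253 ÷ 30 = 41 full seconds, remainder 23 frames.
41 s = 0 h 0 min 41 s.
Timecode: 00:00:41:23.

00:00:41:23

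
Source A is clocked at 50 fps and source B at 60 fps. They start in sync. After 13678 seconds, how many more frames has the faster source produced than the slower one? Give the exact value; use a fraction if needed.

136780 frames

A emits 50 × 13678 = 683900 frames; B emits 60 × 13678 = 820680.
Difference = 136780 frames; B is ahead of A.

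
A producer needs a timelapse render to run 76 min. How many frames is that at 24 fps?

109440 frames

76 min = 4560 s.
Frames = 4560 × 24 = 109440.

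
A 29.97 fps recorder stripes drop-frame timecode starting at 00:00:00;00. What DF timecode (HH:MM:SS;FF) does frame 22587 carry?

Ten DF minutes hold 17982 frames, so frame 22587 lies in block 1 (frames 17982–35963) with 4605 frames into that block.
The block's first minute is 1800 frames and the rest 1798 each; 4605 frames reaches minute 2, so 1 × 18 + 2 × 2 = 22 labels have been skipped so far.
Adding those back, label number 22587 + 22 = 22609 at 30 labels/s is 753 s + 19 f = 0 h 12 min 33 s frame 19, i.e. 00:12:33;19.

00:12:33;19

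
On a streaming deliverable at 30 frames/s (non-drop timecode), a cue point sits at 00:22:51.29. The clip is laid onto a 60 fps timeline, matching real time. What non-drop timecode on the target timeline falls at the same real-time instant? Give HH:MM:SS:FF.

Source frame index: (0×3600 + 22×60 + 51) × 30 + 29 = 41159.
Real time: 41159 / (30) = 41159/30 s.
Target frame: (41159/30) × (60) = 82318.
At 60 labels/s: frame 82318 → 00:22:51:58.

00:22:51:58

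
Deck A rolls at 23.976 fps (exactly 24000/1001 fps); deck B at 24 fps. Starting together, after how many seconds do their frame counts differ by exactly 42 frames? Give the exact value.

1751.75 seconds

The gap grows by |24 − 24000/1001| = 24/1001 frames per second.
Time for a 42-frame gap: 42 ÷ (24/1001) = 1751.75 s.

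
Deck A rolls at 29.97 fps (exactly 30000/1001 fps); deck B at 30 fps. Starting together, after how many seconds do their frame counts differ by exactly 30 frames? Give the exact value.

1001 seconds

The gap grows by |30 − 30000/1001| = 30/1001 frames per second.
Time for a 30-frame gap: 30 ÷ (30/1001) = 1001 s.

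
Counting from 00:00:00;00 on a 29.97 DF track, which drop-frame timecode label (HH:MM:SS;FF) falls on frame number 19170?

00:10:39;18

Ten DF minutes hold 17982 frames, so frame 19170 lies in block 1 (frames 17982–35963) with 1188 frames into that block.
The block's first minute is 1800 frames and the rest 1798 each; 1188 frames reaches minute 0, so 1 × 18 + 0 × 2 = 18 labels have been skipped so far.
Adding those back, label number 19170 + 18 = 19188 at 30 labels/s is 639 s + 18 f = 0 h 10 min 39 s frame 18, i.e. 00:10:39;18.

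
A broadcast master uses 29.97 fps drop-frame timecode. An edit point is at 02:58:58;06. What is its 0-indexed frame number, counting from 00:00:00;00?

Complete 10-minute blocks: 17, each 17982 frames → 305694.
Remaining 8 whole minutes in the current block: 1800 + 7 × 1798 = 14386 frames.
Within the current minute: 58 × 30 + 6 − 2 = 1744 (labels ;00/;01 skipped at this minute). Total = 305694 + 14386 + 1744 = 321824.

321824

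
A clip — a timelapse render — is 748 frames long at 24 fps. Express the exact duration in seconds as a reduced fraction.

187/6 seconds

Running time = 748 ÷ (24) = 748 × 1/24 = 187/6 s.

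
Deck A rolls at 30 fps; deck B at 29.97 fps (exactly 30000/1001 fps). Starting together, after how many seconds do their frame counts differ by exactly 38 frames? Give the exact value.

19019/15 seconds

The gap grows by |30000/1001 − 30| = 30/1001 frames per second.
Time for a 38-frame gap: 38 ÷ (30/1001) = 19019/15 s.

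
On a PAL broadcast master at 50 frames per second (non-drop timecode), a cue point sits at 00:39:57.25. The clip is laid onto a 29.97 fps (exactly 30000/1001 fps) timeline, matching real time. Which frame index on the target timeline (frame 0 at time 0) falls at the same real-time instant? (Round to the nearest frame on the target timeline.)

frame 71853

Source frame index: (0×3600 + 39×60 + 57) × 50 + 25 = 119875.
Real time: 119875 / (50) = 4795/2 s.
Target frame: (4795/2) × (30000/1001) = 10275000/143 ≈ 71853.147 → 71853.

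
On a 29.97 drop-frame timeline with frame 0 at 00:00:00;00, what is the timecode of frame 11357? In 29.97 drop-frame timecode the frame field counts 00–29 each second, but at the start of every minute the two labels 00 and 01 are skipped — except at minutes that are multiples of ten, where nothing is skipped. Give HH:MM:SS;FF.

00:06:18;29

Ten DF minutes hold 17982 frames, so frame 11357 lies in block 0 (frames 0–17981) with 11357 frames into that block.
The block's first minute is 1800 frames and the rest 1798 each; 11357 frames reaches minute 6, so 0 × 18 + 6 × 2 = 12 labels have been skipped so far.
Adding those back, label number 11357 + 12 = 11369 at 30 labels/s is 378 s + 29 f = 0 h 6 min 18 s frame 29, i.e. 00:06:18;29.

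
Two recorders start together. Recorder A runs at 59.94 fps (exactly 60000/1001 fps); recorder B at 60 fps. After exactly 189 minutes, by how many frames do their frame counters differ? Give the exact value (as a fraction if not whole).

189 min = 11340 s.
A emits 60000/1001 × 11340 = 97200000/143 frames; B emits 60 × 11340 = 680400.
Difference = 97200/143 frames (≈ 679.7203); B is ahead of A.

97200/143 frames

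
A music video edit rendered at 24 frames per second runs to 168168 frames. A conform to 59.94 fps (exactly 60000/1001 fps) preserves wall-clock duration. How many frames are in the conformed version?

420000 frames

Target frames = source frames × (target rate / source rate) = 168168 × (60000/1001)/(24) = 168168 × 2500/1001 = 420000.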